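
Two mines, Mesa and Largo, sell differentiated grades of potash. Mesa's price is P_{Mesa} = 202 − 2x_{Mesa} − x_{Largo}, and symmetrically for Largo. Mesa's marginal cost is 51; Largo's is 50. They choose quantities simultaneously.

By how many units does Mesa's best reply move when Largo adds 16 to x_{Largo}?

Mine Mesa's profit: π = x_{Mesa}(202 − 2x_{Mesa} − x_{Largo}) − 51x_{Mesa}.
∂π/∂x_{Mesa} = 151 − 4x_{Mesa} − x_{Largo} = 0 ⇒ x_{Mesa} = 37.75 − 0.25x_{Largo}.
The reaction-function slope is −0.25, so a 16-unit rise in x_{Largo} moves x_{Mesa} by −0.25 × 16 = −4. Mesa's best response falls — the actions are strategic substitutes.

-4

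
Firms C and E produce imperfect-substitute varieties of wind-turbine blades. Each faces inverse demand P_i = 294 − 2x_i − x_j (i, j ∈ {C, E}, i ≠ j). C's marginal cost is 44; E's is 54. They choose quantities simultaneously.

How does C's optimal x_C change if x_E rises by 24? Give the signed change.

-6

Firm C's profit: π = x_C(294 − 2x_C − x_E) − 44x_C.
∂π/∂x_C = 250 − 4x_C − x_E = 0 ⇒ x_C = 62.5 − 0.25x_E.
The reaction-function slope is −0.25, so a 24-unit rise in x_E moves x_C by −0.25 × 24 = −6. C's best response falls — the actions are strategic substitutes.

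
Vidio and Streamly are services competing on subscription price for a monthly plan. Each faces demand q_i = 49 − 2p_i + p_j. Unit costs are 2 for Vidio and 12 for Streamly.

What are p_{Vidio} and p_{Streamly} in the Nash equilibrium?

Vidio's profit: π = (p_{Vidio} − 2)(49 − 2p_{Vidio} + p_{Streamly}).
∂π/∂p_{Vidio} = 53 − 4p_{Vidio} + p_{Streamly} = 0 ⇒ p_{Vidio} = 13.25 + 0.25p_{Streamly}.
Similarly p_{Streamly} = 18.25 + 0.25p_{Vidio}.
Plugging p_{Streamly} into Vidio's best response: p_{Vidio} = 13.25 + 0.25(18.25 + 0.25p_{Vidio}) ⇒ 0.9375p_{Vidio} = 17.8125, so p_{Vidio} = 19.
Then p_{Streamly} = 18.25 + 0.25·19 = 23.

19, 23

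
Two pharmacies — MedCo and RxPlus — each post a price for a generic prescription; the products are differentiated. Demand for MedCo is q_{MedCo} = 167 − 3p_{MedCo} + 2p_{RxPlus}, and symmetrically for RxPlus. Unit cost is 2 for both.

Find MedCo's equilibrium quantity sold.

MedCo's profit: π = (p_{MedCo} − 2)(167 − 3p_{MedCo} + 2p_{RxPlus}).
∂π/∂p_{MedCo} = 173 − 6p_{MedCo} + 2p_{RxPlus} = 0 ⇒ p_{MedCo} = 173/6 + (1/3)p_{RxPlus}.
The game is symmetric, so in equilibrium p_{RxPlus} = p_{MedCo}: the reaction function gives (2/3)p_{MedCo} = 173/6, hence p_{MedCo} = 43.25.
q_{MedCo} = 167 − 3·43.25 + 2·43.25 = 123.75.

123.75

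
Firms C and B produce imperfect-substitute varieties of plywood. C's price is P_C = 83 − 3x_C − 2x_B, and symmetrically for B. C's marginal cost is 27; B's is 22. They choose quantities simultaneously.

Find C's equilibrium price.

Firm C's profit: π = x_C(83 − 3x_C − 2x_B) − 27x_C.
∂π/∂x_C = 56 − 6x_C − 2x_B = 0 ⇒ x_C = 28/3 − (1/3)x_B.
Similarly x_B = 61/6 − (1/3)x_C.
Plugging x_B into C's best response: x_C = 28/3 − (1/3)(61/6 − (1/3)x_C) ⇒ (8/9)x_C = 107/18, so x_C = 6.6875.
Then x_B = 61/6 − (1/3)·6.6875 = 7.9375.
P_C = 83 − 3·6.6875 − 2·7.9375 = 47.0625.

47.0625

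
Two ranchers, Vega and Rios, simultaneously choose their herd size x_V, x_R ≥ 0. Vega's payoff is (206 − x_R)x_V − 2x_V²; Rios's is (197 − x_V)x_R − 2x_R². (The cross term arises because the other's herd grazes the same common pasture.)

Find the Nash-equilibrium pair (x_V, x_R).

41.8, 38.8

Expanding Vega's payoff: 206x_V − x_Rx_V − 2x_V².
∂π/∂x_V = 206 − x_R − 4x_V = 0, so x_V = 51.5 − 0.25x_R.
Likewise for Rios: x_R = 49.25 − 0.25x_V.
Plugging x_R into Vega's best response: x_V = 51.5 − 0.25(49.25 − 0.25x_V) ⇒ 0.9375x_V = 39.1875, so x_V = 41.8.
Then x_R = 49.25 − 0.25·41.8 = 38.8.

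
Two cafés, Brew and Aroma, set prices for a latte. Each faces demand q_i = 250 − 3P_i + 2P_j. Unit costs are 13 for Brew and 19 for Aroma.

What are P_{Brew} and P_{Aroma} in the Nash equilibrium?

Brew's profit: π = (P_{Brew} − 13)(250 − 3P_{Brew} + 2P_{Aroma}).
∂π/∂P_{Brew} = 289 − 6P_{Brew} + 2P_{Aroma} = 0 ⇒ P_{Brew} = 289/6 + (1/3)P_{Aroma}.
Similarly P_{Aroma} = 307/6 + (1/3)P_{Brew}.
Solving the two reaction functions simultaneously: (1 − (1/3)(1/3))P_{Brew} = 289/6 + (1/3)·(307/6), so (8/9)P_{Brew} = 587/9 and P_{Brew} = 73.375.
Then P_{Aroma} = 307/6 + (1/3)·73.375 = 75.625.

73.375, 75.625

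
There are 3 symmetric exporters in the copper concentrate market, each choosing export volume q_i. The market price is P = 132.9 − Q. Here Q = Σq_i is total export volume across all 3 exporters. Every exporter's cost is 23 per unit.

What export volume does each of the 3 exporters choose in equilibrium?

27.475

A representative exporter's profit is π_i = q_i(132.9 − Q) − 23q_i, with Q = q_i + Σ_{j≠i} q_j.
First-order condition: 109.9 − 2q_i − Σ_{j≠i} q_j = 0.
Imposing symmetry (q_j = q for all j) turns Σ_{j≠i} q_j into 2q, so 109.9 = 4q and q = 27.475.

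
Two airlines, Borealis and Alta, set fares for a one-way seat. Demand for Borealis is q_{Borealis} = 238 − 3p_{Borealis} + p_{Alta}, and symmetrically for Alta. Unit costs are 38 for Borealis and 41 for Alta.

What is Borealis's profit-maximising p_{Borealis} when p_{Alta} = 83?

Borealis's profit: π = (p_{Borealis} − 38)(238 − 3p_{Borealis} + p_{Alta}).
∂π/∂p_{Borealis} = 352 − 6p_{Borealis} + p_{Alta} = 0 ⇒ p_{Borealis} = 176/3 + (1/6)p_{Alta}.
At p_{Alta} = 83: p_{Borealis} = 176/3 + (1/6)·83 = 72.5.

72.5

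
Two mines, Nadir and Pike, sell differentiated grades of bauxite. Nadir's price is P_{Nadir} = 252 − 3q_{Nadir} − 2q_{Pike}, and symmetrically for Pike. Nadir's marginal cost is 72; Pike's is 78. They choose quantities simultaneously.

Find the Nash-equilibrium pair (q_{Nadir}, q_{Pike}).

Mine Nadir's profit: π = q_{Nadir}(252 − 3q_{Nadir} − 2q_{Pike}) − 72q_{Nadir}.
∂π/∂q_{Nadir} = 180 − 6q_{Nadir} − 2q_{Pike} = 0 ⇒ q_{Nadir} = 30 − (1/3)q_{Pike}.
Similarly q_{Pike} = 29 − (1/3)q_{Nadir}.
Plugging q_{Pike} into Nadir's best response: q_{Nadir} = 30 − (1/3)(29 − (1/3)q_{Nadir}) ⇒ (8/9)q_{Nadir} = 61/3, so q_{Nadir} = 22.875.
Then q_{Pike} = 29 − (1/3)·22.875 = 21.375.

22.875, 21.375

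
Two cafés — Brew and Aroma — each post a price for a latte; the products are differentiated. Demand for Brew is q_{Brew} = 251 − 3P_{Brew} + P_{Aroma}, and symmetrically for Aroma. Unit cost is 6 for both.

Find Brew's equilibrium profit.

Brew's profit: π = (P_{Brew} − 6)(251 − 3P_{Brew} + P_{Aroma}).
∂π/∂P_{Brew} = 269 − 6P_{Brew} + P_{Aroma} = 0 ⇒ P_{Brew} = 269/6 + (1/6)P_{Aroma}.
Setting P_{Brew} = P_{Aroma} in the reaction function: P_{Brew} = 269/6 + (1/6)P_{Brew}, so P_{Brew} = (269/6) / (5/6) = 53.8.
q_{Brew} = 251 − 3·53.8 + 53.8 = 143.4.
Profit = (53.8 − 6)·143.4 = 6854.52.

6854.52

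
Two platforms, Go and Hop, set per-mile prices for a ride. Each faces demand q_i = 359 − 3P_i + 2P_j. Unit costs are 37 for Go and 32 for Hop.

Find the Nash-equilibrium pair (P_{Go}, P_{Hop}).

Go's profit: π = (P_{Go} − 37)(359 − 3P_{Go} + 2P_{Hop}).
∂π/∂P_{Go} = 470 − 6P_{Go} + 2P_{Hop} = 0 ⇒ P_{Go} = 235/3 + (1/3)P_{Hop}.
Similarly P_{Hop} = 455/6 + (1/3)P_{Go}.
Substituting the second reaction function into the first: P_{Go} = 235/3 + (1/3)(455/6 + (1/3)P_{Go}), which gives (8/9)P_{Go} = 1865/18 ⇒ P_{Go} = 116.5625.
Then P_{Hop} = 455/6 + (1/3)·116.5625 = 114.6875.

116.5625, 114.6875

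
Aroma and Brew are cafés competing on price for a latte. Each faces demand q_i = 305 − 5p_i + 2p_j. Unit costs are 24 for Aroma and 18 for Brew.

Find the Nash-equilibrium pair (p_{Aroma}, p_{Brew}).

Aroma's profit: π = (p_{Aroma} − 24)(305 − 5p_{Aroma} + 2p_{Brew}).
∂π/∂p_{Aroma} = 425 − 10p_{Aroma} + 2p_{Brew} = 0 ⇒ p_{Aroma} = 42.5 + 0.2p_{Brew}.
Similarly p_{Brew} = 39.5 + 0.2p_{Aroma}.
Substituting the second reaction function into the first: p_{Aroma} = 42.5 + 0.2(39.5 + 0.2p_{Aroma}), which gives 0.96p_{Aroma} = 50.4 ⇒ p_{Aroma} = 52.5.
Then p_{Brew} = 39.5 + 0.2·52.5 = 50.

52.5, 50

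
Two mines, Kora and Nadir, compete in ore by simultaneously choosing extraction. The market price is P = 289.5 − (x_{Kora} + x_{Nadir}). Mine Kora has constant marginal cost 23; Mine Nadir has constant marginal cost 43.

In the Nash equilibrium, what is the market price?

118.5

Mine Kora's profit: π = x_{Kora}(289.5 − (x_{Kora} + x_{Nadir})) − 23x_{Kora}.
∂π/∂x_{Kora} = 266.5 − 2x_{Kora} − x_{Nadir} = 0, so x_{Kora} = 133.25 − 0.5x_{Nadir}.
By the same steps for Nadir: x_{Nadir} = 123.25 − 0.5x_{Kora}.
Substituting the second reaction function into the first: x_{Kora} = 133.25 − 0.5(123.25 − 0.5x_{Kora}), which gives 0.75x_{Kora} = 71.625 ⇒ x_{Kora} = 95.5.
Then x_{Nadir} = 123.25 − 0.5·95.5 = 75.5.
Equilibrium price: P = 289.5 − 171 = 118.5.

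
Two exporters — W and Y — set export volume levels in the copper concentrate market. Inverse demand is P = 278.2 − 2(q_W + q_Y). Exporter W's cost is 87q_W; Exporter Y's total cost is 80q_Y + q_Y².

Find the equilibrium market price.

162.08

Exporter W's profit: π = q_W(278.2 − 2(q_W + q_Y)) − 87q_W.
∂π/∂q_W = 191.2 − 4q_W − 2q_Y = 0, so q_W = 47.8 − 0.5q_Y.
For Y: ∂π/∂q_Y = 198.2 − 6q_Y − 2q_W = 0 ⇒ q_Y = 991/30 − (1/3)q_W.
Plugging q_Y into W's best response: q_W = 47.8 − 0.5(991/30 − (1/3)q_W) ⇒ (5/6)q_W = 1877/60, so q_W = 37.54.
Then q_Y = 991/30 − (1/3)·37.54 = 20.52.
Equilibrium price: P = 278.2 − 2·58.06 = 162.08.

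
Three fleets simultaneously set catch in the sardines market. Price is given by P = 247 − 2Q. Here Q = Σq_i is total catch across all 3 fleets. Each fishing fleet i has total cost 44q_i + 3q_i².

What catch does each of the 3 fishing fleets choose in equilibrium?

14.5

A representative fishing fleet's profit is π_i = q_i(247 − 2Q) − 44q_i − 3q_i², with Q = q_i + Σ_{j≠i} q_j.
First-order condition: 203 − 10q_i − 2Σ_{j≠i} q_j = 0.
With identical fishing fleets, set every q_j = q: then 203 − 10q − 4q = 0, i.e. q = 203/14 = 14.5.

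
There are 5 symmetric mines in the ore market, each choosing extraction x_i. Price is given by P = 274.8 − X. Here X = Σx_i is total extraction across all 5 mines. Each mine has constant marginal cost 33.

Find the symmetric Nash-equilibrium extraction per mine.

40.3

A representative mine's profit is π_i = x_i(274.8 − X) − 33x_i, with X = x_i + Σ_{j≠i} x_j.
First-order condition: 241.8 − 2x_i − Σ_{j≠i} x_j = 0.
In a symmetric equilibrium every mine chooses the same x, so Σ_{j≠i} x_j = 4x. The condition becomes 241.8 − 6x = 0, giving x = 241.8/6 = 40.3.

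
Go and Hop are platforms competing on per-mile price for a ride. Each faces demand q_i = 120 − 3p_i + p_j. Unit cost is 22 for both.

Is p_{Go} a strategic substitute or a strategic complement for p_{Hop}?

strategic complements

Go's profit: π = (p_{Go} − 22)(120 − 3p_{Go} + p_{Hop}).
∂π/∂p_{Go} = 186 − 6p_{Go} + p_{Hop} = 0 ⇒ p_{Go} = 31 + (1/6)p_{Hop}.
The best-response slope dp_{Go}/dp_{Hop} = 1/6 > 0: the reaction function is upward-sloping, so the choices are strategic complements.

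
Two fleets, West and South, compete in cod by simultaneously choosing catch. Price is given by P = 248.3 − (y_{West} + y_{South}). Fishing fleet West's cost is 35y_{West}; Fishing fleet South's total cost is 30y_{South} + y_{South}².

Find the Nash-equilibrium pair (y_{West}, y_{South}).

90.7, 31.9

Fishing fleet West's profit: π = y_{West}(248.3 − (y_{West} + y_{South})) − 35y_{West}.
∂π/∂y_{West} = 213.3 − 2y_{West} − y_{South} = 0, so y_{West} = 106.65 − 0.5y_{South}.
For South: ∂π/∂y_{South} = 218.3 − 4y_{South} − y_{West} = 0 ⇒ y_{South} = 54.575 − 0.25y_{West}.
Substituting the second reaction function into the first: y_{West} = 106.65 − 0.5(54.575 − 0.25y_{West}), which gives 0.875y_{West} = 79.3625 ⇒ y_{West} = 90.7.
Then y_{South} = 54.575 − 0.25·90.7 = 31.9.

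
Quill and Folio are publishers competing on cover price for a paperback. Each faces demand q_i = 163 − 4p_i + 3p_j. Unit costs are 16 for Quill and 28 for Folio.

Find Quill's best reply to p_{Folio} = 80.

58.375

Quill's profit: π = (p_{Quill} − 16)(163 − 4p_{Quill} + 3p_{Folio}).
∂π/∂p_{Quill} = 227 − 8p_{Quill} + 3p_{Folio} = 0 ⇒ p_{Quill} = 28.375 + 0.375p_{Folio}.
At p_{Folio} = 80: p_{Quill} = 28.375 + 0.375·80 = 58.375.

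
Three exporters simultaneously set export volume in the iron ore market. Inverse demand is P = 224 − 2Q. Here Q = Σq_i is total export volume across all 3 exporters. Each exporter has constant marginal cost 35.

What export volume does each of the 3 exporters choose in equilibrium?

23.625

A representative exporter's profit is π_i = q_i(224 − 2Q) − 35q_i, with Q = q_i + Σ_{j≠i} q_j.
First-order condition: 189 − 4q_i − 2Σ_{j≠i} q_j = 0.
In a symmetric equilibrium every exporter chooses the same q, so Σ_{j≠i} q_j = 2q. The condition becomes 189 − 8q = 0, giving q = 189/8 = 23.625.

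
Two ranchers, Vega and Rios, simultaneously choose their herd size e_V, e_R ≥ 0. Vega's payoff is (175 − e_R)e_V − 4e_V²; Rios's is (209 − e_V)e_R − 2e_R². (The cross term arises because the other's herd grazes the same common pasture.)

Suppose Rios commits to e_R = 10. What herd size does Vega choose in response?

Expanding Vega's payoff: 175e_V − e_Re_V − 4e_V².
∂π/∂e_V = 175 − e_R − 8e_V = 0, so e_V = 21.875 − 0.125e_R.
At e_R = 10: e_V = 21.875 − 0.125·10 = 20.625.

20.625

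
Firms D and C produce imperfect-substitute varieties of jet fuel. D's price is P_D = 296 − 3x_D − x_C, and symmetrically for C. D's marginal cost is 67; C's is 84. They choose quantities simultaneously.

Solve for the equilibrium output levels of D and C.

33.2, 29.8

Firm D's profit: π = x_D(296 − 3x_D − x_C) − 67x_D.
∂π/∂x_D = 229 − 6x_D − x_C = 0 ⇒ x_D = 229/6 − (1/6)x_C.
Similarly x_C = 106/3 − (1/6)x_D.
Solving the two reaction functions simultaneously: (1 − (−1/6)(−1/6))x_D = 229/6 − (1/6)·(106/3), so (35/36)x_D = 581/18 and x_D = 33.2.
Then x_C = 106/3 − (1/6)·33.2 = 29.8.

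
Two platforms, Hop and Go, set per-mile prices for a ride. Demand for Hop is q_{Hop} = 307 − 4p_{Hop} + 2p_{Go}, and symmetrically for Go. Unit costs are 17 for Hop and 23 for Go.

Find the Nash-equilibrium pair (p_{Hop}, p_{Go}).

Hop's profit: π = (p_{Hop} − 17)(307 − 4p_{Hop} + 2p_{Go}).
∂π/∂p_{Hop} = 375 − 8p_{Hop} + 2p_{Go} = 0 ⇒ p_{Hop} = 46.875 + 0.25p_{Go}.
Similarly p_{Go} = 49.875 + 0.25p_{Hop}.
Plugging p_{Go} into Hop's best response: p_{Hop} = 46.875 + 0.25(49.875 + 0.25p_{Hop}) ⇒ 0.9375p_{Hop} = 1899/32, so p_{Hop} = 63.3.
Then p_{Go} = 49.875 + 0.25·63.3 = 65.7.

63.3, 65.7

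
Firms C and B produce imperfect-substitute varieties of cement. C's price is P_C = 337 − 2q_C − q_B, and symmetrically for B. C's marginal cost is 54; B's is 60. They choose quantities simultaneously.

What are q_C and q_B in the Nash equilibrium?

57, 55

Firm C's profit: π = q_C(337 − 2q_C − q_B) − 54q_C.
∂π/∂q_C = 283 − 4q_C − q_B = 0 ⇒ q_C = 70.75 − 0.25q_B.
Similarly q_B = 69.25 − 0.25q_C.
Plugging q_B into C's best response: q_C = 70.75 − 0.25(69.25 − 0.25q_C) ⇒ 0.9375q_C = 53.4375, so q_C = 57.
Then q_B = 69.25 − 0.25·57 = 55.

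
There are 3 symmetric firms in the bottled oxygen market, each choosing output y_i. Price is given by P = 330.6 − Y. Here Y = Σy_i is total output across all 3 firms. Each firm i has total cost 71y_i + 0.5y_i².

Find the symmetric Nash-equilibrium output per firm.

A representative firm's profit is π_i = y_i(330.6 − Y) − 71y_i − 0.5y_i², with Y = y_i + Σ_{j≠i} y_j.
First-order condition: 259.6 − 3y_i − Σ_{j≠i} y_j = 0.
With identical firms, set every y_j = y: then 259.6 − 3y − 2y = 0, i.e. y = 259.6/5 = 51.92.

51.92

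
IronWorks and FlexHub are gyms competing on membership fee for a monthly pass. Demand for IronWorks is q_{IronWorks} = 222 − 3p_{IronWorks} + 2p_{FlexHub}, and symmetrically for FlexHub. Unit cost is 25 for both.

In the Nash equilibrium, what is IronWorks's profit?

7276.6875

IronWorks's profit: π = (p_{IronWorks} − 25)(222 − 3p_{IronWorks} + 2p_{FlexHub}).
∂π/∂p_{IronWorks} = 297 − 6p_{IronWorks} + 2p_{FlexHub} = 0 ⇒ p_{IronWorks} = 49.5 + (1/3)p_{FlexHub}.
By symmetry p_{FlexHub} = p_{IronWorks}; substituting into the reaction function, (2/3)p_{IronWorks} = 49.5 and p_{IronWorks} = 74.25.
q_{IronWorks} = 222 − 3·74.25 + 2·74.25 = 147.75.
Profit = (74.25 − 25)·147.75 = 7276.6875.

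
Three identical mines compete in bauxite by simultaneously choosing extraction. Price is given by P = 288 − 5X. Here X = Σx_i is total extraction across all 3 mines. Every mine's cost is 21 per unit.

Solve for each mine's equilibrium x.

A representative mine's profit is π_i = x_i(288 − 5X) − 21x_i, with X = x_i + Σ_{j≠i} x_j.
First-order condition: 267 − 10x_i − 5Σ_{j≠i} x_j = 0.
Imposing symmetry (x_j = x for all j) turns Σ_{j≠i} x_j into 2x, so 267 = 20x and x = 13.35.

13.35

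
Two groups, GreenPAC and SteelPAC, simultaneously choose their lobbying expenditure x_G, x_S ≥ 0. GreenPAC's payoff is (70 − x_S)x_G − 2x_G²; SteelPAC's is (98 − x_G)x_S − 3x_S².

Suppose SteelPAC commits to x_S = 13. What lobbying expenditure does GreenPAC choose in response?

Expanding GreenPAC's payoff: 70x_G − x_Sx_G − 2x_G².
∂π/∂x_G = 70 − x_S − 4x_G = 0, so x_G = 17.5 − 0.25x_S.
At x_S = 13: x_G = 17.5 − 0.25·13 = 14.25.

14.25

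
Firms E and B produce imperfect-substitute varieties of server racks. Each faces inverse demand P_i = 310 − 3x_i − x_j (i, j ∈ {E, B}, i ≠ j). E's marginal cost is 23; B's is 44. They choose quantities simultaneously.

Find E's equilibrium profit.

Firm E's profit: π = x_E(310 − 3x_E − x_B) − 23x_E.
∂π/∂x_E = 287 − 6x_E − x_B = 0 ⇒ x_E = 287/6 − (1/6)x_B.
Similarly x_B = 133/3 − (1/6)x_E.
Solving the two reaction functions simultaneously: (1 − (−1/6)(−1/6))x_E = 287/6 − (1/6)·(133/3), so (35/36)x_E = 364/9 and x_E = 41.6.
Then x_B = 133/3 − (1/6)·41.6 = 37.4.
P_E = 310 − 3·41.6 − 37.4 = 147.8.
Profit = (147.8 − 23)·41.6 = 5191.68.

5191.68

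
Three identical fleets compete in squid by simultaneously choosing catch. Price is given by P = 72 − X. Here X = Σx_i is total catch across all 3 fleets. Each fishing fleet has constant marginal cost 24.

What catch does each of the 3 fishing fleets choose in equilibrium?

12

A representative fishing fleet's profit is π_i = x_i(72 − X) − 24x_i, with X = x_i + Σ_{j≠i} x_j.
First-order condition: 48 − 2x_i − Σ_{j≠i} x_j = 0.
Imposing symmetry (x_j = x for all j) turns Σ_{j≠i} x_j into 2x, so 48 = 4x and x = 12.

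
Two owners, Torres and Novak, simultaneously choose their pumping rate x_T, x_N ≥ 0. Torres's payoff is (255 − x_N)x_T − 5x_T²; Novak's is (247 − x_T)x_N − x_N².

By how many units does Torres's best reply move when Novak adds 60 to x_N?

Expanding Torres's payoff: 255x_T − x_Nx_T − 5x_T².
∂π/∂x_T = 255 − x_N − 10x_T = 0, so x_T = 25.5 − 0.1x_N.
The reaction-function slope is −0.1, so a 60-unit rise in x_N moves x_T by −0.1 × 60 = −6. Torres's best response falls — the actions are strategic substitutes.

-6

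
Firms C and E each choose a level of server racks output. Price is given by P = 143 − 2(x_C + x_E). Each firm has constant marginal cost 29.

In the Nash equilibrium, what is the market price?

67

Firm C's profit: π = x_C(143 − 2(x_C + x_E)) − 29x_C.
∂π/∂x_C = 114 − 4x_C − 2x_E = 0, so x_C = 28.5 − 0.5x_E.
By symmetry x_E = x_C; substituting into the reaction function, 1.5x_C = 28.5 and x_C = 19.
Equilibrium price: P = 143 − 2·38 = 67.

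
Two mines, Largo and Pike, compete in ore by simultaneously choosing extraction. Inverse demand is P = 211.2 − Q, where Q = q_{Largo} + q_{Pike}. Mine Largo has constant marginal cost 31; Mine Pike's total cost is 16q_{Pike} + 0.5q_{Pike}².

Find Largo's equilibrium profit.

Mine Largo's profit: π = q_{Largo}(211.2 − (q_{Largo} + q_{Pike})) − 31q_{Largo}.
∂π/∂q_{Largo} = 180.2 − 2q_{Largo} − q_{Pike} = 0, so q_{Largo} = 90.1 − 0.5q_{Pike}.
For Pike: ∂π/∂q_{Pike} = 195.2 − 3q_{Pike} − q_{Largo} = 0 ⇒ q_{Pike} = 976/15 − (1/3)q_{Largo}.
Plugging q_{Pike} into Largo's best response: q_{Largo} = 90.1 − 0.5(976/15 − (1/3)q_{Largo}) ⇒ (5/6)q_{Largo} = 1727/30, so q_{Largo} = 69.08.
Then q_{Pike} = 976/15 − (1/3)·69.08 = 42.04.
Price P = 211.2 − 111.12 = 100.08.
Largo's profit: (100.08 − 31)·69.08 = 4772.0464.

4772.0464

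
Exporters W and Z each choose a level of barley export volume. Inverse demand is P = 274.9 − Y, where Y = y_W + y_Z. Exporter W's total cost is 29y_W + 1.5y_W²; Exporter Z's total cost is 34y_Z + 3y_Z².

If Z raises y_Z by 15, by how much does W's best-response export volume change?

Exporter W's profit: π = y_W(274.9 − (y_W + y_Z)) − 29y_W − 1.5y_W².
∂π/∂y_W = 245.9 − 5y_W − y_Z = 0, so y_W = 49.18 − 0.2y_Z.
The reaction-function slope is −0.2, so a 15-unit rise in y_Z moves y_W by −0.2 × 15 = −3. W's best response falls — the actions are strategic substitutes.

-3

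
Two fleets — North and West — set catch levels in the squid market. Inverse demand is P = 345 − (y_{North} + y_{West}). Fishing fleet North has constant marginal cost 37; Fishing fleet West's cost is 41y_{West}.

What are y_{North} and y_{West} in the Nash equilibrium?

104, 100

Fishing fleet North's profit: π = y_{North}(345 − (y_{North} + y_{West})) − 37y_{North}.
∂π/∂y_{North} = 308 − 2y_{North} − y_{West} = 0, so y_{North} = 154 − 0.5y_{West}.
By the same steps for West: y_{West} = 152 − 0.5y_{North}.
Substituting the second reaction function into the first: y_{North} = 154 − 0.5(152 − 0.5y_{North}), which gives 0.75y_{North} = 78 ⇒ y_{North} = 104.
Then y_{West} = 152 − 0.5·104 = 100.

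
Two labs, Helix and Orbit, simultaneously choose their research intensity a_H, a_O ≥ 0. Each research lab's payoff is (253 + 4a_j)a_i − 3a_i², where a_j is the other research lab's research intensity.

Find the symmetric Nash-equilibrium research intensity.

Helix's payoff is (253 + 4a_O)a_H − 3a_H².
∂π/∂a_H = 253 + 4a_O − 6a_H = 0, so a_H = 253/6 + (2/3)a_O.
The game is symmetric, so in equilibrium a_O = a_H: the reaction function gives (1/3)a_H = 253/6, hence a_H = 126.5.

126.5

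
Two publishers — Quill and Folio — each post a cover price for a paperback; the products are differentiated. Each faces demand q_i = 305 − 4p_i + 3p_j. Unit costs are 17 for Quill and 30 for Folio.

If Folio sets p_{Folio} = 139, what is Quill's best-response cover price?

98.75

Quill's profit: π = (p_{Quill} − 17)(305 − 4p_{Quill} + 3p_{Folio}).
∂π/∂p_{Quill} = 373 − 8p_{Quill} + 3p_{Folio} = 0 ⇒ p_{Quill} = 46.625 + 0.375p_{Folio}.
At p_{Folio} = 139: p_{Quill} = 46.625 + 0.375·139 = 98.75.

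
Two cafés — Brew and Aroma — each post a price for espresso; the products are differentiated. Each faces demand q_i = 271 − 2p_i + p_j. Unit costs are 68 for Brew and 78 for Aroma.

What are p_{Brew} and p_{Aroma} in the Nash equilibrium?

Brew's profit: π = (p_{Brew} − 68)(271 − 2p_{Brew} + p_{Aroma}).
∂π/∂p_{Brew} = 407 − 4p_{Brew} + p_{Aroma} = 0 ⇒ p_{Brew} = 101.75 + 0.25p_{Aroma}.
Similarly p_{Aroma} = 106.75 + 0.25p_{Brew}.
Substituting the second reaction function into the first: p_{Brew} = 101.75 + 0.25(106.75 + 0.25p_{Brew}), which gives 0.9375p_{Brew} = 128.4375 ⇒ p_{Brew} = 137.
Then p_{Aroma} = 106.75 + 0.25·137 = 141.

137, 141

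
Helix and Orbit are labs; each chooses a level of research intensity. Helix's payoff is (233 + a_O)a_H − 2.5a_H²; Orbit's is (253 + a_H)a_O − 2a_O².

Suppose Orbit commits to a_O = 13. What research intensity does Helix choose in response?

49.2

Expanding Helix's payoff: 233a_H + a_Oa_H − 2.5a_H².
∂π/∂a_H = 233 + a_O − 5a_H = 0, so a_H = 46.6 + 0.2a_O.
At a_O = 13: a_H = 46.6 + 0.2·13 = 49.2.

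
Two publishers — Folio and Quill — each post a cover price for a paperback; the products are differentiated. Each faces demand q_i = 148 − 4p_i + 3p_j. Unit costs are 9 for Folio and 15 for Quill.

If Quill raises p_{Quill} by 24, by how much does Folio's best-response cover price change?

Folio's profit: π = (p_{Folio} − 9)(148 − 4p_{Folio} + 3p_{Quill}).
∂π/∂p_{Folio} = 184 − 8p_{Folio} + 3p_{Quill} = 0 ⇒ p_{Folio} = 23 + 0.375p_{Quill}.
The reaction-function slope is 0.375, so a 24-unit rise in p_{Quill} moves p_{Folio} by 0.375 × 24 = 9. Folio's best response rises — the actions are strategic complements.

9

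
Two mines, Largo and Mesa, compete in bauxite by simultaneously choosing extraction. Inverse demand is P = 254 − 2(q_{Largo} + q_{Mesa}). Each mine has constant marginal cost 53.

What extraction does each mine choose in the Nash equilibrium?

Mine Largo's profit: π = q_{Largo}(254 − 2(q_{Largo} + q_{Mesa})) − 53q_{Largo}.
∂π/∂q_{Largo} = 201 − 4q_{Largo} − 2q_{Mesa} = 0, so q_{Largo} = 50.25 − 0.5q_{Mesa}.
The game is symmetric, so in equilibrium q_{Mesa} = q_{Largo}: the reaction function gives 1.5q_{Largo} = 50.25, hence q_{Largo} = 33.5.

33.5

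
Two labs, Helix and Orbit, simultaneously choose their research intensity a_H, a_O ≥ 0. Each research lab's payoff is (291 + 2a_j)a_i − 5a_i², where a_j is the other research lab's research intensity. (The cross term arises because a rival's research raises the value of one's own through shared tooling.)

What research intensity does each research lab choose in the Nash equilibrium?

Helix's payoff is (291 + 2a_O)a_H − 5a_H².
∂π/∂a_H = 291 + 2a_O − 10a_H = 0, so a_H = 29.1 + 0.2a_O.
The game is symmetric, so in equilibrium a_O = a_H: the reaction function gives 0.8a_H = 29.1, hence a_H = 36.375.

36.375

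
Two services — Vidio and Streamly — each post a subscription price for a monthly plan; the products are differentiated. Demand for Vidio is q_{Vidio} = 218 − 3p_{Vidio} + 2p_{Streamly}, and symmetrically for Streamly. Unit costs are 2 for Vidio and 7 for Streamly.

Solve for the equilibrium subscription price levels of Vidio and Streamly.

Vidio's profit: π = (p_{Vidio} − 2)(218 − 3p_{Vidio} + 2p_{Streamly}).
∂π/∂p_{Vidio} = 224 − 6p_{Vidio} + 2p_{Streamly} = 0 ⇒ p_{Vidio} = 112/3 + (1/3)p_{Streamly}.
Similarly p_{Streamly} = 239/6 + (1/3)p_{Vidio}.
Substituting the second reaction function into the first: p_{Vidio} = 112/3 + (1/3)(239/6 + (1/3)p_{Vidio}), which gives (8/9)p_{Vidio} = 911/18 ⇒ p_{Vidio} = 56.9375.
Then p_{Streamly} = 239/6 + (1/3)·56.9375 = 58.8125.

56.9375, 58.8125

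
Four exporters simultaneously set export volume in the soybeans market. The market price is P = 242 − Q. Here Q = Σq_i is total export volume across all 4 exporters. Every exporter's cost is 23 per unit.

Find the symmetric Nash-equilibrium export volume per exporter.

43.8

A representative exporter's profit is π_i = q_i(242 − Q) − 23q_i, with Q = q_i + Σ_{j≠i} q_j.
First-order condition: 219 − 2q_i − Σ_{j≠i} q_j = 0.
In a symmetric equilibrium every exporter chooses the same q, so Σ_{j≠i} q_j = 3q. The condition becomes 219 − 5q = 0, giving q = 219/5 = 43.8.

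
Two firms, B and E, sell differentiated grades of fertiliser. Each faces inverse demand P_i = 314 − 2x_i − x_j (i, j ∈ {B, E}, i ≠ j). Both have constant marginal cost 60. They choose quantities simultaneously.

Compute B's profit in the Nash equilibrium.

Firm B's profit: π = x_B(314 − 2x_B − x_E) − 60x_B.
∂π/∂x_B = 254 − 4x_B − x_E = 0 ⇒ x_B = 63.5 − 0.25x_E.
The game is symmetric, so in equilibrium x_E = x_B: the reaction function gives 1.25x_B = 63.5, hence x_B = 50.8.
P_B = 314 − 2·50.8 − 50.8 = 161.6.
Profit = (161.6 − 60)·50.8 = 5161.28.

5161.28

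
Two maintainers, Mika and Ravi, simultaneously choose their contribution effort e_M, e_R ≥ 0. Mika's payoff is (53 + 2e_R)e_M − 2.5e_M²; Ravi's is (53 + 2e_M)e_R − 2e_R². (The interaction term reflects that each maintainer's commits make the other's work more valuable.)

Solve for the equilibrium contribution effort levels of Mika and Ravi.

19.875, 23.1875

Expanding Mika's payoff: 53e_M + 2e_Re_M − 2.5e_M².
∂π/∂e_M = 53 + 2e_R − 5e_M = 0, so e_M = 10.6 + 0.4e_R.
Likewise for Ravi: e_R = 13.25 + 0.5e_M.
Substituting the second reaction function into the first: e_M = 10.6 + 0.4(13.25 + 0.5e_M), which gives 0.8e_M = 15.9 ⇒ e_M = 19.875.
Then e_R = 13.25 + 0.5·19.875 = 23.1875.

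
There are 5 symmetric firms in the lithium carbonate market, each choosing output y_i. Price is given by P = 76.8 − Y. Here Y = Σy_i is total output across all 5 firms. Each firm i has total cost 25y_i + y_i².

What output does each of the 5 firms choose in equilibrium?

A representative firm's profit is π_i = y_i(76.8 − Y) − 25y_i − y_i², with Y = y_i + Σ_{j≠i} y_j.
First-order condition: 51.8 − 4y_i − Σ_{j≠i} y_j = 0.
With identical firms, set every y_j = y: then 51.8 − 4y − 4y = 0, i.e. y = 51.8/8 = 6.475.

6.475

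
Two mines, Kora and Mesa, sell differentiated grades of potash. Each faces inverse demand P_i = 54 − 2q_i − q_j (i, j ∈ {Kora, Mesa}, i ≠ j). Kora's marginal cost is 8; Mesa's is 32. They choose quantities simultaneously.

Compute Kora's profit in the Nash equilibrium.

233.28

Mine Kora's profit: π = q_{Kora}(54 − 2q_{Kora} − q_{Mesa}) − 8q_{Kora}.
∂π/∂q_{Kora} = 46 − 4q_{Kora} − q_{Mesa} = 0 ⇒ q_{Kora} = 11.5 − 0.25q_{Mesa}.
Similarly q_{Mesa} = 5.5 − 0.25q_{Kora}.
Plugging q_{Mesa} into Kora's best response: q_{Kora} = 11.5 − 0.25(5.5 − 0.25q_{Kora}) ⇒ 0.9375q_{Kora} = 10.125, so q_{Kora} = 10.8.
Then q_{Mesa} = 5.5 − 0.25·10.8 = 2.8.
P_{Kora} = 54 − 2·10.8 − 2.8 = 29.6.
Profit = (29.6 − 8)·10.8 = 233.28.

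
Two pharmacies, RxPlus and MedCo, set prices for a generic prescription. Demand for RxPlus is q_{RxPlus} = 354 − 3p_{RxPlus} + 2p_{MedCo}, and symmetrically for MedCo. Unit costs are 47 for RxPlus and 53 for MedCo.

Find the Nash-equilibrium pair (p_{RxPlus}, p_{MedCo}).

RxPlus's profit: π = (p_{RxPlus} − 47)(354 − 3p_{RxPlus} + 2p_{MedCo}).
∂π/∂p_{RxPlus} = 495 − 6p_{RxPlus} + 2p_{MedCo} = 0 ⇒ p_{RxPlus} = 82.5 + (1/3)p_{MedCo}.
Similarly p_{MedCo} = 85.5 + (1/3)p_{RxPlus}.
Substituting the second reaction function into the first: p_{RxPlus} = 82.5 + (1/3)(85.5 + (1/3)p_{RxPlus}), which gives (8/9)p_{RxPlus} = 111 ⇒ p_{RxPlus} = 124.875.
Then p_{MedCo} = 85.5 + (1/3)·124.875 = 127.125.

124.875, 127.125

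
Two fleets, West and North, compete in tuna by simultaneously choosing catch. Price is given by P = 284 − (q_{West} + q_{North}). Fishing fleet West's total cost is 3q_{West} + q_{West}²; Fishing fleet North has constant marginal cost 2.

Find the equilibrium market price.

123

Fishing fleet West's profit: π = q_{West}(284 − (q_{West} + q_{North})) − 3q_{West} − q_{West}².
∂π/∂q_{West} = 281 − 4q_{West} − q_{North} = 0, so q_{West} = 70.25 − 0.25q_{North}.
For North: ∂π/∂q_{North} = 282 − 2q_{North} − q_{West} = 0 ⇒ q_{North} = 141 − 0.5q_{West}.
Substituting the second reaction function into the first: q_{West} = 70.25 − 0.25(141 − 0.5q_{West}), which gives 0.875q_{West} = 35 ⇒ q_{West} = 40.
Then q_{North} = 141 − 0.5·40 = 121.
Equilibrium price: P = 284 − 161 = 123.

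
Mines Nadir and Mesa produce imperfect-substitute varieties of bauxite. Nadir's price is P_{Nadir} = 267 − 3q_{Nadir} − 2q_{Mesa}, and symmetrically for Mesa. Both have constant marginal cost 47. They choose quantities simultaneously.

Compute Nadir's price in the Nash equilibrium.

129.5

Mine Nadir's profit: π = q_{Nadir}(267 − 3q_{Nadir} − 2q_{Mesa}) − 47q_{Nadir}.
∂π/∂q_{Nadir} = 220 − 6q_{Nadir} − 2q_{Mesa} = 0 ⇒ q_{Nadir} = 110/3 − (1/3)q_{Mesa}.
By symmetry q_{Mesa} = q_{Nadir}; substituting into the reaction function, (4/3)q_{Nadir} = 110/3 and q_{Nadir} = 27.5.
P_{Nadir} = 267 − 3·27.5 − 2·27.5 = 129.5.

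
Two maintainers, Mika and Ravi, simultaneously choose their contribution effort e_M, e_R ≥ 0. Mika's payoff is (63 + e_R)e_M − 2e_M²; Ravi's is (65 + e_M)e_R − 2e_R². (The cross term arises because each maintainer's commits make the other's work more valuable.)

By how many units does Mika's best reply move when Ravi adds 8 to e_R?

Expanding Mika's payoff: 63e_M + e_Re_M − 2e_M².
∂π/∂e_M = 63 + e_R − 4e_M = 0, so e_M = 15.75 + 0.25e_R.
The reaction-function slope is 0.25, so an 8-unit rise in e_R moves e_M by 0.25 × 8 = 2. Mika's best response rises — the actions are strategic complements.

2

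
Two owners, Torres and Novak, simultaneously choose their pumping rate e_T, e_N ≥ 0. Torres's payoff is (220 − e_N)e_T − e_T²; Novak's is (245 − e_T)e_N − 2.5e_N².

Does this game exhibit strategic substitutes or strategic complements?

strategic substitutes

Expanding Torres's payoff: 220e_T − e_Ne_T − e_T².
∂π/∂e_T = 220 − e_N − 2e_T = 0, so e_T = 110 − 0.5e_N.
The best-response slope de_T/de_N = −0.5 < 0: the reaction function is downward-sloping, so the choices are strategic substitutes.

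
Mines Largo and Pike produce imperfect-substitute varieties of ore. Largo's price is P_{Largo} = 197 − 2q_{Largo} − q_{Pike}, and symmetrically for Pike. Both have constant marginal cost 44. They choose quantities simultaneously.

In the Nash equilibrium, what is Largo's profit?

Mine Largo's profit: π = q_{Largo}(197 − 2q_{Largo} − q_{Pike}) − 44q_{Largo}.
∂π/∂q_{Largo} = 153 − 4q_{Largo} − q_{Pike} = 0 ⇒ q_{Largo} = 38.25 − 0.25q_{Pike}.
The game is symmetric, so in equilibrium q_{Pike} = q_{Largo}: the reaction function gives 1.25q_{Largo} = 38.25, hence q_{Largo} = 30.6.
P_{Largo} = 197 − 2·30.6 − 30.6 = 105.2.
Profit = (105.2 − 44)·30.6 = 1872.72.

1872.72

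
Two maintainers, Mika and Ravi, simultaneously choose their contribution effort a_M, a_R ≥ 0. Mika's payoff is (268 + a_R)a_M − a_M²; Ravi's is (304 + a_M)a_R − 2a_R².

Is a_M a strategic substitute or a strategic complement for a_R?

strategic complements

Expanding Mika's payoff: 268a_M + a_Ra_M − a_M².
∂π/∂a_M = 268 + a_R − 2a_M = 0, so a_M = 134 + 0.5a_R.
The best-response slope da_M/da_R = 0.5 > 0: the reaction function is upward-sloping, so the choices are strategic complements.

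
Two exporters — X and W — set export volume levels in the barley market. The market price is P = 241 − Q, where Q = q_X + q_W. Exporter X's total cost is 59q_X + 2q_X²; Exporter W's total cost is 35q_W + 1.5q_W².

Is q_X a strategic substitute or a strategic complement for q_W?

strategic substitutes

Exporter X's profit: π = q_X(241 − (q_X + q_W)) − 59q_X − 2q_X².
∂π/∂q_X = 182 − 6q_X − q_W = 0, so q_X = 91/3 − (1/6)q_W.
The best-response slope dq_X/dq_W = −1/6 < 0: the reaction function is downward-sloping, so the choices are strategic substitutes.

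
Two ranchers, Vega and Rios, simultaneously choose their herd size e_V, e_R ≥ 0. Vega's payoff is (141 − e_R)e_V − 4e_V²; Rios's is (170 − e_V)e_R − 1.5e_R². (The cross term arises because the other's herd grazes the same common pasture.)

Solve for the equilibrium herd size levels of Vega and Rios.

Expanding Vega's payoff: 141e_V − e_Re_V − 4e_V².
∂π/∂e_V = 141 − e_R − 8e_V = 0, so e_V = 17.625 − 0.125e_R.
Likewise for Rios: e_R = 170/3 − (1/3)e_V.
Plugging e_R into Vega's best response: e_V = 17.625 − 0.125(170/3 − (1/3)e_V) ⇒ (23/24)e_V = 253/24, so e_V = 11.
Then e_R = 170/3 − (1/3)·11 = 53.

11, 53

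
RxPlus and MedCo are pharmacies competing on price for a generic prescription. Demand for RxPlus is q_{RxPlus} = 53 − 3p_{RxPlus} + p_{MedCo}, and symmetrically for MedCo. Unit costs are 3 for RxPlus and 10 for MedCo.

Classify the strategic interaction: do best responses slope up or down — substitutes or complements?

strategic complements

RxPlus's profit: π = (p_{RxPlus} − 3)(53 − 3p_{RxPlus} + p_{MedCo}).
∂π/∂p_{RxPlus} = 62 − 6p_{RxPlus} + p_{MedCo} = 0 ⇒ p_{RxPlus} = 31/3 + (1/6)p_{MedCo}.
The best-response slope dp_{RxPlus}/dp_{MedCo} = 1/6 > 0: the reaction function is upward-sloping, so the choices are strategic complements.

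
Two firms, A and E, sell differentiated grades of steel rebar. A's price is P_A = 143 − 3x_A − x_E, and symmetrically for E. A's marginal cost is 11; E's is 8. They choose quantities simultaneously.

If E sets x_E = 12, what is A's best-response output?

20

Firm A's profit: π = x_A(143 − 3x_A − x_E) − 11x_A.
∂π/∂x_A = 132 − 6x_A − x_E = 0 ⇒ x_A = 22 − (1/6)x_E.
At x_E = 12: x_A = 22 − (1/6)·12 = 20.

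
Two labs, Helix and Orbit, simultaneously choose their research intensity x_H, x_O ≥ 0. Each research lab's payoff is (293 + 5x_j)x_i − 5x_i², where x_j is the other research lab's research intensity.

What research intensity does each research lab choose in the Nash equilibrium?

Helix's payoff is (293 + 5x_O)x_H − 5x_H².
∂π/∂x_H = 293 + 5x_O − 10x_H = 0, so x_H = 29.3 + 0.5x_O.
Setting x_H = x_O in the reaction function: x_H = 29.3 + 0.5x_H, so x_H = 29.3 / 0.5 = 58.6.

58.6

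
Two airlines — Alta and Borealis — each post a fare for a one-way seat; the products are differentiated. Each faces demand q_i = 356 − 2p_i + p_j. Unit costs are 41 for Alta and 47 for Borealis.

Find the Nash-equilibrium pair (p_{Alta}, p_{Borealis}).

146.8, 149.2

Alta's profit: π = (p_{Alta} − 41)(356 − 2p_{Alta} + p_{Borealis}).
∂π/∂p_{Alta} = 438 − 4p_{Alta} + p_{Borealis} = 0 ⇒ p_{Alta} = 109.5 + 0.25p_{Borealis}.
Similarly p_{Borealis} = 112.5 + 0.25p_{Alta}.
Plugging p_{Borealis} into Alta's best response: p_{Alta} = 109.5 + 0.25(112.5 + 0.25p_{Alta}) ⇒ 0.9375p_{Alta} = 137.625, so p_{Alta} = 146.8.
Then p_{Borealis} = 112.5 + 0.25·146.8 = 149.2.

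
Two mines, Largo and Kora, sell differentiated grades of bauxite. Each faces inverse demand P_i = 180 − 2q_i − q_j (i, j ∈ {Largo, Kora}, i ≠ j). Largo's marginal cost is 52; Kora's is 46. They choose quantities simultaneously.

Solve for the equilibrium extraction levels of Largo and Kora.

25.2, 27.2

Mine Largo's profit: π = q_{Largo}(180 − 2q_{Largo} − q_{Kora}) − 52q_{Largo}.
∂π/∂q_{Largo} = 128 − 4q_{Largo} − q_{Kora} = 0 ⇒ q_{Largo} = 32 − 0.25q_{Kora}.
Similarly q_{Kora} = 33.5 − 0.25q_{Largo}.
Substituting the second reaction function into the first: q_{Largo} = 32 − 0.25(33.5 − 0.25q_{Largo}), which gives 0.9375q_{Largo} = 23.625 ⇒ q_{Largo} = 25.2.
Then q_{Kora} = 33.5 − 0.25·25.2 = 27.2.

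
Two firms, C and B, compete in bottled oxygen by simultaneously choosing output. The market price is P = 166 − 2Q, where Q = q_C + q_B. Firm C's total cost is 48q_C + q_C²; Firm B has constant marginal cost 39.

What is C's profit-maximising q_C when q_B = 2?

19

Firm C's profit: π = q_C(166 − 2(q_C + q_B)) − 48q_C − q_C².
∂π/∂q_C = 118 − 6q_C − 2q_B = 0, so q_C = 59/3 − (1/3)q_B.
At q_B = 2: q_C = 59/3 − (1/3)·2 = 19.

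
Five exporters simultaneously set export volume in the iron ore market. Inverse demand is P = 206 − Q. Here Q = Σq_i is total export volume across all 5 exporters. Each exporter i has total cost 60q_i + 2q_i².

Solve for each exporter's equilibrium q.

14.6

A representative exporter's profit is π_i = q_i(206 − Q) − 60q_i − 2q_i², with Q = q_i + Σ_{j≠i} q_j.
First-order condition: 146 − 6q_i − Σ_{j≠i} q_j = 0.
Imposing symmetry (q_j = q for all j) turns Σ_{j≠i} q_j into 4q, so 146 = 10q and q = 14.6.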